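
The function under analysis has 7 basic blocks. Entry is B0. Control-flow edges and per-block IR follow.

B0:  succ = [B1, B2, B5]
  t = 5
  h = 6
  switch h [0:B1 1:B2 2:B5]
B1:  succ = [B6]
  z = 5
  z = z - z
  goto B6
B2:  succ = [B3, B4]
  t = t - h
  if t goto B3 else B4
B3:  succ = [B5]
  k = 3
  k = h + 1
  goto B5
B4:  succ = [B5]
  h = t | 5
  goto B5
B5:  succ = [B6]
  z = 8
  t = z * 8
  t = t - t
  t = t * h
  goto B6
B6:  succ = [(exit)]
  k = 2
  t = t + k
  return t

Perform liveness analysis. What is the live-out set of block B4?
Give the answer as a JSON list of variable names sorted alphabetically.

Answer: ["h"]

Analysis:
Per-block:
  B0: {h,t} / ∅
  B1: {z} / ∅
  B2: {t} / {h,t}
  B3: {k} / {h}
  B4: {h} / {t}
  B5: {t,z} / {h}
  B6: {k,t} / {t}

Liveness:
  B0: in=∅ out={h,t}
  B1: in={t} out={t}
  B2: in={h,t} out={h,t}
  B3: in={h} out={h}
  B4: in={t} out={h}
  B5: in={h} out={t}
  B6: in={t} out=∅

live-out(B4) = ["h"]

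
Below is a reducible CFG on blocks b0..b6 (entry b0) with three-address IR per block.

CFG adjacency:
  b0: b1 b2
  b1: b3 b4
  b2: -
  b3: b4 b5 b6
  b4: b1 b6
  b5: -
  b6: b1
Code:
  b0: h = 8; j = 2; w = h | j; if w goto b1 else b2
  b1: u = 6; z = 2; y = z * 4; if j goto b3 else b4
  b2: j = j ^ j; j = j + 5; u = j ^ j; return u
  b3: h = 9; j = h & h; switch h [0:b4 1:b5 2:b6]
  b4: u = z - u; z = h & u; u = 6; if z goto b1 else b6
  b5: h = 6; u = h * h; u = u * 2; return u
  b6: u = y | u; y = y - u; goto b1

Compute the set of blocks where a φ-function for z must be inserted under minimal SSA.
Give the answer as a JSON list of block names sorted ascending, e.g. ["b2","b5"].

Answer: ["b1", "b6"]

Working:
idom tree: b1←b0 b2←b0 b3←b1 b4←b1 b5←b3 b6←b1
Join-block Dom:
  b1: preds {b0,b4,b6}: {b0} ∩ {b0,b1,b4} ∩ {b0,b1,b6} = {b0}; idom=b0
  b4: preds {b1,b3}: {b0,b1} ∩ {b0,b1,b3} = {b0,b1}; idom=b1
  b6: preds {b3,b4}: {b0,b1,b3} ∩ {b0,b1,b4} = {b0,b1}; idom=b1

DF walk-up:
  join b1 pred b0: · stop@b0
  join b1 pred b4: b4→b1 stop@b0
  join b1 pred b6: b6→b1 stop@b0
  join b4 pred b1: · stop@b1
  join b4 pred b3: b3 stop@b1
  join b6 pred b3: b3 stop@b1
  join b6 pred b4: b4 stop@b1
  b0: DF=∅
  b1: DF={b1}
  b2: DF=∅
  b3: DF={b4,b6}
  b4: DF={b1,b6}
  b5: DF=∅
  b6: DF={b1}

φ for z: defs {b1,b4}
  DF⁺ = {b1,b6}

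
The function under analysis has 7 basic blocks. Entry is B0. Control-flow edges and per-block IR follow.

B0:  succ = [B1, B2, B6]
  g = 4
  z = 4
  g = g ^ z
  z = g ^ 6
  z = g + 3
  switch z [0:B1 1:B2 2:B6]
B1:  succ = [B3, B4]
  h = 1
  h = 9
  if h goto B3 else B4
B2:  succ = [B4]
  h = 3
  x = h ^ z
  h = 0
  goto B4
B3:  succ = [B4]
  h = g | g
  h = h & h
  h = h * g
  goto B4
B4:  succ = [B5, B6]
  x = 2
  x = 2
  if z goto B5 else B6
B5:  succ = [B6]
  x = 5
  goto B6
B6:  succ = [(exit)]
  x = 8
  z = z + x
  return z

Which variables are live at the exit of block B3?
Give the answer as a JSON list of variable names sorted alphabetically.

Per-block:
  B0: def={g,z} ue=∅
  B1: def={h} ue=∅
  B2: def={h,x} ue={z}
  B3: def={h} ue={g}
  B4: def={x} ue={z}
  B5: def={x} ue=∅
  B6: def={x,z} ue={z}

Liveness:
  B0 li=∅ lo={g,z}
  B1 li={g,z} lo={g,z}
  B2 li={z} lo={z}
  B3 li={g,z} lo={z}
  B4 li={z} lo={z}
  B5 li={z} lo={z}
  B6 li={z} lo=∅

live-out(B3) = ["z"]

Answer: ["z"]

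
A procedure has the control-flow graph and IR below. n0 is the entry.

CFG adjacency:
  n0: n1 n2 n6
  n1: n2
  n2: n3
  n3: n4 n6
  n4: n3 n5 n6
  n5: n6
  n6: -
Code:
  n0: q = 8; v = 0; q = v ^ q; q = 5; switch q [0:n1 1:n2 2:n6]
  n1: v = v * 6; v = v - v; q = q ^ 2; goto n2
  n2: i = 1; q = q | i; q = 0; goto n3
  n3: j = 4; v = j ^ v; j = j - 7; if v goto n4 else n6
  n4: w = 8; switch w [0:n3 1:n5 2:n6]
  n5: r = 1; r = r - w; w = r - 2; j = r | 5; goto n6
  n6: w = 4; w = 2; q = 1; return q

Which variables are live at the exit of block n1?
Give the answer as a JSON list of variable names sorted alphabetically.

Answer: ["q", "v"]

Analysis:
Per-block:
  n0: def={q,v} ue=∅
  n1: def={q,v} ue={q,v}
  n2: def={i,q} ue={q}
  n3: def={j,v} ue={v}
  n4: def={w} ue=∅
  n5: def={j,r,w} ue={w}
  n6: def={q,w} ue=∅

Live sets:
  n0 li=∅ lo={q,v}
  n1 li={q,v} lo={q,v}
  n2 li={q,v} lo={v}
  n3 li={v} lo={v}
  n4 li={v} lo={v,w}
  n5 li={w} lo=∅
  n6 li=∅ lo=∅

live-out(n1) = ["q", "v"]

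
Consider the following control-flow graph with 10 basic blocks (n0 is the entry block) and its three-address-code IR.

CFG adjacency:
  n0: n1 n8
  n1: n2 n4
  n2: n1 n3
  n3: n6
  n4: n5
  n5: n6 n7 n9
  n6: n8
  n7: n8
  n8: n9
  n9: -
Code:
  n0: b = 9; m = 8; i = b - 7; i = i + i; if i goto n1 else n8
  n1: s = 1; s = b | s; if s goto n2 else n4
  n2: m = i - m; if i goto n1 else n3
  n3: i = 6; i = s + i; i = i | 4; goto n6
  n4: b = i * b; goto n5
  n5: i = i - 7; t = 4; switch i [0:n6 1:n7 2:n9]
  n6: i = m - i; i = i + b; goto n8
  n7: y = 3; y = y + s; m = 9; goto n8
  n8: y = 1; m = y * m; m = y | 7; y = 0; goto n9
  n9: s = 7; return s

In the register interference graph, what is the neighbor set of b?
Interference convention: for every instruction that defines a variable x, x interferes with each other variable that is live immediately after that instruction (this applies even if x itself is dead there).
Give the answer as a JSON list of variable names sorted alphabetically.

Block summaries:
  n0: {b,i,m} / ∅
  n1: {s} / {b}
  n2: {m} / {i,m}
  n3: {i} / {s}
  n4: {b} / {b,i}
  n5: {i,t} / {i}
  n6: {i} / {b,i,m}
  n7: {m,y} / {s}
  n8: {m,y} / {m}
  n9: {s} / ∅

Live sets:
  n0 li=∅ lo={b,i,m}
  n1 li={b,i,m} lo={b,i,m,s}
  n2 li={b,i,m,s} lo={b,i,m,s}
  n3 li={b,m,s} lo={b,i,m}
  n4 li={b,i,m,s} lo={b,i,m,s}
  n5 li={b,i,m,s} lo={b,i,m,s}
  n6 li={b,i,m} lo={m}
  n7 li={s} lo={m}
  n8 li={m} lo=∅
  n9 li=∅ lo=∅

Interference:
  b↔{i,m,s,t}
  i↔{b,m,s,t}
  m↔{b,i,s,t,y}
  s↔{b,i,m,t,y}
  t↔{b,i,m,s}
  y↔{m,s}

N(b) = ["i", "m", "s", "t"]

Answer: ["i", "m", "s", "t"]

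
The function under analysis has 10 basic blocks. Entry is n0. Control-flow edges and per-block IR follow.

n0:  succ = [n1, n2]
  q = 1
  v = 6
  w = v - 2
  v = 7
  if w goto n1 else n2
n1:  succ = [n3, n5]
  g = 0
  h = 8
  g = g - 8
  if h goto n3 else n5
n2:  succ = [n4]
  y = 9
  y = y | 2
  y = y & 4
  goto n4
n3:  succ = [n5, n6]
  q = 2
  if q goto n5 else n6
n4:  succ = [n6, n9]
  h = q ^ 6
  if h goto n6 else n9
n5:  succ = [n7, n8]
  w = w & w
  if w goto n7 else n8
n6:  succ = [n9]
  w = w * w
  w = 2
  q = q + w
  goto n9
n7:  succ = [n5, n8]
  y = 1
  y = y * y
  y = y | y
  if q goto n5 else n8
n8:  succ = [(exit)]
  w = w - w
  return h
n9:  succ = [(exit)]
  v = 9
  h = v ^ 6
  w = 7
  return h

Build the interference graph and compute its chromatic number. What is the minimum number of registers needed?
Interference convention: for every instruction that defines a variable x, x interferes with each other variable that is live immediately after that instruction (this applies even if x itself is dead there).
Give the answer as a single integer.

Per-block:
  n0: {q,v,w} / ∅
  n1: {g,h} / ∅
  n2: {y} / ∅
  n3: {q} / ∅
  n4: {h} / {q}
  n5: {w} / {w}
  n6: {q,w} / {q,w}
  n7: {y} / {q}
  n8: {w} / {h,w}
  n9: {h,v,w} / ∅

Backward fixpoint:
  n0: in=∅ out={q,w}
  n1: in={q,w} out={h,q,w}
  n2: in={q,w} out={q,w}
  n3: in={h,w} out={h,q,w}
  n4: in={q,w} out={q,w}
  n5: in={h,q,w} out={h,q,w}
  n6: in={q,w} out=∅
  n7: in={h,q,w} out={h,q,w}
  n8: in={h,w} out=∅
  n9: in=∅ out=∅

Conflict graph:
  g — {h,q,w}
  h — {g,q,w,y}
  q — {g,h,v,w,y}
  v — {q,w}
  w — {g,h,q,v,y}
  y — {h,q,w}

Chromatic number:
  clique {g,h,q,w} ⇒ need ≥ 4
  4-colouring: R0={q}  R1={w}  R2={h,v}  R3={g,y}
  χ = 4

Answer: 4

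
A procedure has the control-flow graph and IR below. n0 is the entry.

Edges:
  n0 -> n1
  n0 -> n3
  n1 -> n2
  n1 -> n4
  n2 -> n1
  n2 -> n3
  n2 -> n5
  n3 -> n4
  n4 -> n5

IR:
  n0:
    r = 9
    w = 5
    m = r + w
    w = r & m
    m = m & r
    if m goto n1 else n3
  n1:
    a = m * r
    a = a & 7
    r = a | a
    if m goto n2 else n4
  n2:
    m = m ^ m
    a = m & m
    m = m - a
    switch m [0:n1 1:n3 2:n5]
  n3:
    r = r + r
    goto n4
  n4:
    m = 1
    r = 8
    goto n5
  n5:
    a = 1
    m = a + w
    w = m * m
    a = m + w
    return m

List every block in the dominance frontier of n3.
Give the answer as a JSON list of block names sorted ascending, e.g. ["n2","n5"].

Answer: ["n4"]

Analysis:
idom tree: n1←n0 n2←n1 n3←n0 n4←n0 n5←n0
Dom∩ at merges:
  n1: preds {n0,n2}: {n0} ∩ {n0,n1,n2} = {n0}; idom=n0
  n3: preds {n0,n2}: {n0} ∩ {n0,n1,n2} = {n0}; idom=n0
  n4: preds {n1,n3}: {n0,n1} ∩ {n0,n3} = {n0}; idom=n0
  n5: preds {n2,n4}: {n0,n1,n2} ∩ {n0,n4} = {n0}; idom=n0

DF derivation:
  join n1 pred n0: · stop@n0
  join n1 pred n2: n2→n1 stop@n0
  join n3 pred n0: · stop@n0
  join n3 pred n2: n2→n1 stop@n0
  join n4 pred n1: n1 stop@n0
  join n4 pred n3: n3 stop@n0
  join n5 pred n2: n2→n1 stop@n0
  join n5 pred n4: n4 stop@n0
  n0: DF=∅
  n1: DF={n1,n3,n4,n5}
  n2: DF={n1,n3,n5}
  n3: DF={n4}
  n4: DF={n5}
  n5: DF=∅

DF(n3) = ["n4"]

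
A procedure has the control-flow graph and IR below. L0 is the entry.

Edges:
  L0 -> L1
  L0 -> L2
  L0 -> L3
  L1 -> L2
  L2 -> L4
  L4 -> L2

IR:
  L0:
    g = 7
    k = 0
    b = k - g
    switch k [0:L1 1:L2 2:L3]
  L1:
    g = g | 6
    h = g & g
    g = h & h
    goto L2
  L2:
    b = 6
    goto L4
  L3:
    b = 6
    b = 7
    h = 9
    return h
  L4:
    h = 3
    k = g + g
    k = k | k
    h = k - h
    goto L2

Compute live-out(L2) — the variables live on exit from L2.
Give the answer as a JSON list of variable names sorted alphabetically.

Answer: ["g"]

Analysis:
Block summaries:
  L0 def {b,g,k} use ∅
  L1 def {g,h} use {g}
  L2 def {b} use ∅
  L3 def {b,h} use ∅
  L4 def {h,k} use {g}

Liveness:
  L0: in=∅ out={g}
  L1: in={g} out={g}
  L2: in={g} out={g}
  L3: in=∅ out=∅
  L4: in={g} out={g}

live-out(L2) = ["g"]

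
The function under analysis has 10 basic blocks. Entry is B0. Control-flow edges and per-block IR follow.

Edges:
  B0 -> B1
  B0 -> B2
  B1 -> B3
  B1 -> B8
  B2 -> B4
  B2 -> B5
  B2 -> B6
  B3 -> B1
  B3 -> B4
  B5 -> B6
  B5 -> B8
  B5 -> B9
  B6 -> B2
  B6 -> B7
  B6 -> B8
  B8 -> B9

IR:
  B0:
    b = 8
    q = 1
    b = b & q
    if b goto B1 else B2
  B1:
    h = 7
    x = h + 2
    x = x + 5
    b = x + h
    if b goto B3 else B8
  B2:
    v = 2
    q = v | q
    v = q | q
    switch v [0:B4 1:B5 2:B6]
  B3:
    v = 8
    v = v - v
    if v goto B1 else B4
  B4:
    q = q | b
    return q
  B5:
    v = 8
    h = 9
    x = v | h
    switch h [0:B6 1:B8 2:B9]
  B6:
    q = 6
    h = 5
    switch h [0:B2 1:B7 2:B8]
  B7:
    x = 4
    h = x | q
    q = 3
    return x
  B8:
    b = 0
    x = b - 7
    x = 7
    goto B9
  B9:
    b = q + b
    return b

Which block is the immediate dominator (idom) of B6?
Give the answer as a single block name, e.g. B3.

idom tree: B1←B0 B2←B0 B3←B1 B4←B0 B5←B2 B6←B2 B7←B6 B8←B0 B9←B0
Dom∩ at merges:
  B1: preds {B0,B3}: {B0} ∩ {B0,B1,B3} = {B0}; idom=B0
  B2: preds {B0,B6}: {B0} ∩ {B0,B2,B6} = {B0}; idom=B0
  B4: preds {B2,B3}: {B0,B2} ∩ {B0,B1,B3} = {B0}; idom=B0
  B6: preds {B2,B5}: {B0,B2} ∩ {B0,B2,B5} = {B0,B2}; idom=B2
  B8: preds {B1,B5,B6}: {B0,B1} ∩ {B0,B2,B5} ∩ {B0,B2,B6} = {B0}; idom=B0
  B9: preds {B5,B8}: {B0,B2,B5} ∩ {B0,B8} = {B0}; idom=B0

idom(B6) = B2

Answer: B2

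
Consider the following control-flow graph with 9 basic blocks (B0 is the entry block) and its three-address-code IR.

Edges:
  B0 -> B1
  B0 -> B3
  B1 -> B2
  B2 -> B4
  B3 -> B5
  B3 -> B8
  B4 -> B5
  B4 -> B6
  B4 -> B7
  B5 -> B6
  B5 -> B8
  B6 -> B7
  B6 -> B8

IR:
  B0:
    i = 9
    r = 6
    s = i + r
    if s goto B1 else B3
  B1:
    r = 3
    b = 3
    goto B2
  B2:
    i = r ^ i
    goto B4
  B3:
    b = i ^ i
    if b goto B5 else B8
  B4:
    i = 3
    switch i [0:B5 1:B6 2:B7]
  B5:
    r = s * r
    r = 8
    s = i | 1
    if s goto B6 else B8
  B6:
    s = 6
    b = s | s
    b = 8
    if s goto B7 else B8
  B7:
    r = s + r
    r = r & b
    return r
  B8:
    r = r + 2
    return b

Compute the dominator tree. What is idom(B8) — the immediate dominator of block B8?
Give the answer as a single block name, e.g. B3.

Answer: B0

Analysis:
idom tree: B1←B0 B2←B1 B3←B0 B4←B2 B5←B0 B6←B0 B7←B0 B8←B0
Join-block Dom:
  B5: preds {B3,B4}: {B0,B3} ∩ {B0,B1,B2,B4} = {B0}; idom=B0
  B6: preds {B4,B5}: {B0,B1,B2,B4} ∩ {B0,B5} = {B0}; idom=B0
  B7: preds {B4,B6}: {B0,B1,B2,B4} ∩ {B0,B6} = {B0}; idom=B0
  B8: preds {B3,B5,B6}: {B0,B3} ∩ {B0,B5} ∩ {B0,B6} = {B0}; idom=B0

idom(B8) = B0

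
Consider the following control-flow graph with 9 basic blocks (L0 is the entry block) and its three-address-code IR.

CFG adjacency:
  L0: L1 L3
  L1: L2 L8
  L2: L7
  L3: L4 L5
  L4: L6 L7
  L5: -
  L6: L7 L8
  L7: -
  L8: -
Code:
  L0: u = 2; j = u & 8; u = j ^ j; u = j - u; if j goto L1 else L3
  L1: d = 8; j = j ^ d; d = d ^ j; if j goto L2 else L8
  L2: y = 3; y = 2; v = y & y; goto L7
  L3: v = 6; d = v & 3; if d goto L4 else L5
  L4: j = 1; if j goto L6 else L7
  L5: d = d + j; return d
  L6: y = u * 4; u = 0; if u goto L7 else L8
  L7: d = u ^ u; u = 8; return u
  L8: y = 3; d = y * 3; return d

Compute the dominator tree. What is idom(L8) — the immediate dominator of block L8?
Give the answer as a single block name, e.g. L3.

idom tree: L1←L0 L2←L1 L3←L0 L4←L3 L5←L3 L6←L4 L7←L0 L8←L0
Dom∩ at merges:
  L7: preds {L2,L4,L6}: {L0,L1,L2} ∩ {L0,L3,L4} ∩ {L0,L3,L4,L6} = {L0}; idom=L0
  L8: preds {L1,L6}: {L0,L1} ∩ {L0,L3,L4,L6} = {L0}; idom=L0

idom(L8) = L0

Answer: L0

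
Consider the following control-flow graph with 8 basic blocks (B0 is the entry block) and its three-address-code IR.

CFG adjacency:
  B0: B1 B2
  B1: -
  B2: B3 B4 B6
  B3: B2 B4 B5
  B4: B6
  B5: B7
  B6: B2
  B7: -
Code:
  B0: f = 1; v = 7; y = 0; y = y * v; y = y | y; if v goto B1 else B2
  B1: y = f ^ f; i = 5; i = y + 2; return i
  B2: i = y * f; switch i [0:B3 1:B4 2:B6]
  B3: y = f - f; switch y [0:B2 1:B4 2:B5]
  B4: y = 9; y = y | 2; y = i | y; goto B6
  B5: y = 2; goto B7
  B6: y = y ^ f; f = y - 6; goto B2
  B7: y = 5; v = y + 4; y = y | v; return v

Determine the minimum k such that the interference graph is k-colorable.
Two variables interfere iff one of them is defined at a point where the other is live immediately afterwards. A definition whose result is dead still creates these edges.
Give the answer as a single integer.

Per-block:
  B0: def={f,v,y} ue=∅
  B1: def={i,y} ue={f}
  B2: def={i} ue={f,y}
  B3: def={y} ue={f}
  B4: def={y} ue={i}
  B5: def={y} ue=∅
  B6: def={f,y} ue={f,y}
  B7: def={v,y} ue=∅

Liveness:
  B0 li=∅ lo={f,y}
  B1 li={f} lo=∅
  B2 li={f,y} lo={f,i,y}
  B3 li={f,i} lo={f,i,y}
  B4 li={f,i} lo={f,y}
  B5 li=∅ lo=∅
  B6 li={f,y} lo={f,y}
  B7 li=∅ lo=∅

Interfere edges:
  f: {i,v,y}
  i: {f,y}
  v: {f,y}
  y: {f,i,v}

Registers:
  lower bound: {f,i,y} mutually conflict ⇒ χ ≥ 3
  3-colouring: r0={f}  r1={y}  r2={i,v}
  χ = 3

Answer: 3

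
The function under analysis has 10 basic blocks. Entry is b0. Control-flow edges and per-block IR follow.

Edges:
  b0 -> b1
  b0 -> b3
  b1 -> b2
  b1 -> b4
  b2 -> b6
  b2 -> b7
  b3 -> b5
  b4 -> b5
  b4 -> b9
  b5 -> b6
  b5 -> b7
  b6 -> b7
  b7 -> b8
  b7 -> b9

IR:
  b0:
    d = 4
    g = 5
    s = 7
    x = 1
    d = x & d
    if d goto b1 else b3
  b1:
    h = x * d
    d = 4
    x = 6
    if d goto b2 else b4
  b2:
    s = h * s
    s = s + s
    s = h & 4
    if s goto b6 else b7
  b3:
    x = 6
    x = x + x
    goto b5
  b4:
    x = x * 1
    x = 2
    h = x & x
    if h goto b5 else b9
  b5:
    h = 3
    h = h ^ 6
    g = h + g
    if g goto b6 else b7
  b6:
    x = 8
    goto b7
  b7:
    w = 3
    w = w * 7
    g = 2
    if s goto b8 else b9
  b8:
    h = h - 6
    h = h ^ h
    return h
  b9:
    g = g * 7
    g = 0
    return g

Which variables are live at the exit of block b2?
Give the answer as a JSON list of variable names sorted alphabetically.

Per-block:
  b0 def {d,g,s,x} use ∅
  b1 def {d,h,x} use {d,x}
  b2 def {s} use {h,s}
  b3 def {x} use ∅
  b4 def {h,x} use {x}
  b5 def {g,h} use {g}
  b6 def {x} use ∅
  b7 def {g,w} use {s}
  b8 def {h} use {h}
  b9 def {g} use {g}

Live sets:
  b0: in=∅ out={d,g,s,x}
  b1: in={d,g,s,x} out={g,h,s,x}
  b2: in={h,s} out={h,s}
  b3: in={g,s} out={g,s}
  b4: in={g,s,x} out={g,s}
  b5: in={g,s} out={h,s}
  b6: in={h,s} out={h,s}
  b7: in={h,s} out={g,h}
  b8: in={h} out=∅
  b9: in={g} out=∅

live-out(b2) = ["h", "s"]

Answer: ["h", "s"]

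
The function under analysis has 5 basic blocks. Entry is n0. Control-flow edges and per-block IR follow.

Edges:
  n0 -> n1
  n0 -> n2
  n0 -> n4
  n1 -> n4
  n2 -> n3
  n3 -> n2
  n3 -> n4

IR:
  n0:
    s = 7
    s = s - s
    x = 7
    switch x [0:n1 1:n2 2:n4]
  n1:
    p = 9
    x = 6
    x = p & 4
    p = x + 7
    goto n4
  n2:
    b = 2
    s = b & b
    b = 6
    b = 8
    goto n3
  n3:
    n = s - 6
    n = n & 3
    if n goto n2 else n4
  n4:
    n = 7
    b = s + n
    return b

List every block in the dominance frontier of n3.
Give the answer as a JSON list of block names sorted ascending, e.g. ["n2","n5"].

idom tree: n1←n0 n2←n0 n3←n2 n4←n0
Join-block Dom:
  n2: preds {n0,n3}: {n0} ∩ {n0,n2,n3} = {n0}; idom=n0
  n4: preds {n0,n1,n3}: {n0} ∩ {n0,n1} ∩ {n0,n2,n3} = {n0}; idom=n0

DF derivation:
  n2←n0: walk · to n0
  n2←n3: walk n3→n2 to n0
  n4←n0: walk · to n0
  n4←n1: walk n1 to n0
  n4←n3: walk n3→n2 to n0
  n0: DF=∅
  n1: DF={n4}
  n2: DF={n2,n4}
  n3: DF={n2,n4}
  n4: DF=∅

DF(n3) = ["n2", "n4"]

Answer: ["n2", "n4"]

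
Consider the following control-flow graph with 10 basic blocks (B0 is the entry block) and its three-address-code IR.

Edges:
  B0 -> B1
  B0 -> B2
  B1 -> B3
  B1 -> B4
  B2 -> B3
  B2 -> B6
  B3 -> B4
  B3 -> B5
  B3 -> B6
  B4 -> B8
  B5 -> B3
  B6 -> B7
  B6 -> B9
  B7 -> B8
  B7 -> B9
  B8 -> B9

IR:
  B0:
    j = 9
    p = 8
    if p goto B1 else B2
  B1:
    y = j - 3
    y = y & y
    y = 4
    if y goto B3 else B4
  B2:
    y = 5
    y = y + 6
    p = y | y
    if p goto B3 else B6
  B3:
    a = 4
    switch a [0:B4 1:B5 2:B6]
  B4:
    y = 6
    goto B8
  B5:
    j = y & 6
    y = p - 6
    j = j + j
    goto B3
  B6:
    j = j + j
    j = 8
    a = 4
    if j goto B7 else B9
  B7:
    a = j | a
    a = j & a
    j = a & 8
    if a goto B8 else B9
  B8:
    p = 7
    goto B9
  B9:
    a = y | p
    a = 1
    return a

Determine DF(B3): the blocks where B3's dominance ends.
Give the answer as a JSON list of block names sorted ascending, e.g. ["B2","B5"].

Answer: ["B3", "B4", "B6"]

Derivation:
idom tree: B1←B0 B2←B0 B3←B0 B4←B0 B5←B3 B6←B0 B7←B6 B8←B0 B9←B0
Dom∩ at merges:
  B3: preds {B1,B2,B5}: {B0,B1} ∩ {B0,B2} ∩ {B0,B3,B5} = {B0}; idom=B0
  B4: preds {B1,B3}: {B0,B1} ∩ {B0,B3} = {B0}; idom=B0
  B6: preds {B2,B3}: {B0,B2} ∩ {B0,B3} = {B0}; idom=B0
  B8: preds {B4,B7}: {B0,B4} ∩ {B0,B6,B7} = {B0}; idom=B0
  B9: preds {B6,B7,B8}: {B0,B6} ∩ {B0,B6,B7} ∩ {B0,B8} = {B0}; idom=B0

DF derivation:
  join B3 pred B1: B1 stop@B0
  join B3 pred B2: B2 stop@B0
  join B3 pred B5: B5→B3 stop@B0
  join B4 pred B1: B1 stop@B0
  join B4 pred B3: B3 stop@B0
  join B6 pred B2: B2 stop@B0
  join B6 pred B3: B3 stop@B0
  join B8 pred B4: B4 stop@B0
  join B8 pred B7: B7→B6 stop@B0
  join B9 pred B6: B6 stop@B0
  join B9 pred B7: B7→B6 stop@B0
  join B9 pred B8: B8 stop@B0
  B0: DF=∅
  B1: DF={B3,B4}
  B2: DF={B3,B6}
  B3: DF={B3,B4,B6}
  B4: DF={B8}
  B5: DF={B3}
  B6: DF={B8,B9}
  B7: DF={B8,B9}
  B8: DF={B9}
  B9: DF=∅

DF(B3) = ["B3", "B4", "B6"]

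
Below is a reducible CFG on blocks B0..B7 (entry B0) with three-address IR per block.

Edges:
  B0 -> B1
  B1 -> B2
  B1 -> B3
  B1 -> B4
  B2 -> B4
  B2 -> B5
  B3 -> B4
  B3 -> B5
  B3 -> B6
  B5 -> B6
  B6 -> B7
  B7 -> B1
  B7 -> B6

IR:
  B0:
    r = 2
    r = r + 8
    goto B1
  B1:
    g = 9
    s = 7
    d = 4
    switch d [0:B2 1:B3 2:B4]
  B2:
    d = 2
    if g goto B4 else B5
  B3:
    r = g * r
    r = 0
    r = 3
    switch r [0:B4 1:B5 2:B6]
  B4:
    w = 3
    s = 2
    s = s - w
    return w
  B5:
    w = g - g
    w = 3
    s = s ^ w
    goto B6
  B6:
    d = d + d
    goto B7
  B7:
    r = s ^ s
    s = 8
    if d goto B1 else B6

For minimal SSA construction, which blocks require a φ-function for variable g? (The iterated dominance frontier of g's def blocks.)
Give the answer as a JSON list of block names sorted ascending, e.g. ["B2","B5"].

Answer: ["B1"]

Working:
idom tree: B1←B0 B2←B1 B3←B1 B4←B1 B5←B1 B6←B1 B7←B6
Join-block Dom:
  B1: preds {B0,B7}: {B0} ∩ {B0,B1,B6,B7} = {B0}; idom=B0
  B4: preds {B1,B2,B3}: {B0,B1} ∩ {B0,B1,B2} ∩ {B0,B1,B3} = {B0,B1}; idom=B1
  B5: preds {B2,B3}: {B0,B1,B2} ∩ {B0,B1,B3} = {B0,B1}; idom=B1
  B6: preds {B3,B5,B7}: {B0,B1,B3} ∩ {B0,B1,B5} ∩ {B0,B1,B6,B7} = {B0,B1}; idom=B1

DF derivation:
  join B1 pred B0: · stop@B0
  join B1 pred B7: B7→B6→B1 stop@B0
  join B4 pred B1: · stop@B1
  join B4 pred B2: B2 stop@B1
  join B4 pred B3: B3 stop@B1
  join B5 pred B2: B2 stop@B1
  join B5 pred B3: B3 stop@B1
  join B6 pred B3: B3 stop@B1
  join B6 pred B5: B5 stop@B1
  join B6 pred B7: B7→B6 stop@B1
  B0 → ∅
  B1 → {B1}
  B2 → {B4,B5}
  B3 → {B4,B5,B6}
  B4 → ∅
  B5 → {B6}
  B6 → {B1,B6}
  B7 → {B1,B6}

φ for g: defs {B1}
  DF⁺ = {B1}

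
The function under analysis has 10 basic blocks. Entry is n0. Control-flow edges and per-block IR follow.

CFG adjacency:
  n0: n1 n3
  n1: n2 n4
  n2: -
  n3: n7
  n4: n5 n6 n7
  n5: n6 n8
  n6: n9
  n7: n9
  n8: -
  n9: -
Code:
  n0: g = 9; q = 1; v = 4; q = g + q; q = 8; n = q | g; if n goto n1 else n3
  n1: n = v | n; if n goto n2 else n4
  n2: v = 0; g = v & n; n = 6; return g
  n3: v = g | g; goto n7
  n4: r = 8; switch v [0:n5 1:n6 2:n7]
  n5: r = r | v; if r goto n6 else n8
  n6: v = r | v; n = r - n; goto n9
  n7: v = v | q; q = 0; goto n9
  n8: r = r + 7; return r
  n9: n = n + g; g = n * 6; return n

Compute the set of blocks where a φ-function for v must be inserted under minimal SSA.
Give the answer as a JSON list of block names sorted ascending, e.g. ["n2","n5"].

Answer: ["n7", "n9"]

Working:
idom tree: n1←n0 n2←n1 n3←n0 n4←n1 n5←n4 n6←n4 n7←n0 n8←n5 n9←n0
Dom at joins:
  n6: preds {n4,n5}: {n0,n1,n4} ∩ {n0,n1,n4,n5} = {n0,n1,n4}; idom=n4
  n7: preds {n3,n4}: {n0,n3} ∩ {n0,n1,n4} = {n0}; idom=n0
  n9: preds {n6,n7}: {n0,n1,n4,n6} ∩ {n0,n7} = {n0}; idom=n0

DF walk-up:
  join n6 pred n4: · stop@n4
  join n6 pred n5: n5 stop@n4
  join n7 pred n3: n3 stop@n0
  join n7 pred n4: n4→n1 stop@n0
  join n9 pred n6: n6→n4→n1 stop@n0
  join n9 pred n7: n7 stop@n0
  n0: DF=∅
  n1: DF={n7,n9}
  n2: DF=∅
  n3: DF={n7}
  n4: DF={n7,n9}
  n5: DF={n6}
  n6: DF={n9}
  n7: DF={n9}
  n8: DF=∅
  n9: DF=∅

φ for v: defs {n0,n2,n3,n6,n7}
  DF⁺ = {n7,n9}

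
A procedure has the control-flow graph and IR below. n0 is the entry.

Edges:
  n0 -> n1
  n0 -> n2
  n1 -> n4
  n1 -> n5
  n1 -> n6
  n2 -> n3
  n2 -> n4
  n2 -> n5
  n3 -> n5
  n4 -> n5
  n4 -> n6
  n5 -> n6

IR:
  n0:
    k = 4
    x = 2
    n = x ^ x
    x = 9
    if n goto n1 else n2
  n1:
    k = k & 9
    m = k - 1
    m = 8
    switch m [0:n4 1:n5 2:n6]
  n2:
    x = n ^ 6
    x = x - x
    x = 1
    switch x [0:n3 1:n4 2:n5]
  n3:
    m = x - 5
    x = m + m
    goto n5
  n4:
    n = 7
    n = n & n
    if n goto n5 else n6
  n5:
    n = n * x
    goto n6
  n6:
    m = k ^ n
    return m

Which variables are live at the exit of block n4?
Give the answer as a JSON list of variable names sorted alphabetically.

Block summaries:
  n0: {k,n,x} / ∅
  n1: {k,m} / {k}
  n2: {x} / {n}
  n3: {m,x} / {x}
  n4: {n} / ∅
  n5: {n} / {n,x}
  n6: {m} / {k,n}

Backward fixpoint:
  live n0: ∅→{k,n,x}
  live n1: {k,n,x}→{k,n,x}
  live n2: {k,n}→{k,n,x}
  live n3: {k,n,x}→{k,n,x}
  live n4: {k,x}→{k,n,x}
  live n5: {k,n,x}→{k,n}
  live n6: {k,n}→∅

live-out(n4) = ["k", "n", "x"]

Answer: ["k", "n", "x"]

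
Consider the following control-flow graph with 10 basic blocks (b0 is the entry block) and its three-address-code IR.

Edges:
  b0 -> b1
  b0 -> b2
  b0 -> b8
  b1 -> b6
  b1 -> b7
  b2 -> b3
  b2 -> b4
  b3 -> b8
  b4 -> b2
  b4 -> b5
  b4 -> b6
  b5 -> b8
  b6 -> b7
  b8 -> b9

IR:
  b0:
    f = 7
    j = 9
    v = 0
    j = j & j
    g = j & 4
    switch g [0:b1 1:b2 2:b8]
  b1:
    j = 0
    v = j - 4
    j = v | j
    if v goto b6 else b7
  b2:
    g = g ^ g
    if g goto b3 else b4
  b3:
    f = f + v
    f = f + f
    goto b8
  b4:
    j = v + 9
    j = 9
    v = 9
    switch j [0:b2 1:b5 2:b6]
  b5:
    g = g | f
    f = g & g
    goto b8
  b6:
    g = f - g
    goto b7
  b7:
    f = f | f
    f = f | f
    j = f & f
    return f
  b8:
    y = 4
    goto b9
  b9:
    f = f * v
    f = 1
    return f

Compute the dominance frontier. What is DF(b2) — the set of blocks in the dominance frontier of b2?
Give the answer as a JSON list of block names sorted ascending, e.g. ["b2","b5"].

idom tree: b1←b0 b2←b0 b3←b2 b4←b2 b5←b4 b6←b0 b7←b0 b8←b0 b9←b8
Dom∩ at merges:
  b2: preds {b0,b4}: {b0} ∩ {b0,b2,b4} = {b0}; idom=b0
  b6: preds {b1,b4}: {b0,b1} ∩ {b0,b2,b4} = {b0}; idom=b0
  b7: preds {b1,b6}: {b0,b1} ∩ {b0,b6} = {b0}; idom=b0
  b8: preds {b0,b3,b5}: {b0} ∩ {b0,b2,b3} ∩ {b0,b2,b4,b5} = {b0}; idom=b0

DF walk-up:
  b2←b0: walk · to b0
  b2←b4: walk b4→b2 to b0
  b6←b1: walk b1 to b0
  b6←b4: walk b4→b2 to b0
  b7←b1: walk b1 to b0
  b7←b6: walk b6 to b0
  b8←b0: walk · to b0
  b8←b3: walk b3→b2 to b0
  b8←b5: walk b5→b4→b2 to b0
  DF(b0)=∅
  DF(b1)={b6,b7}
  DF(b2)={b2,b6,b8}
  DF(b3)={b8}
  DF(b4)={b2,b6,b8}
  DF(b5)={b8}
  DF(b6)={b7}
  DF(b7)=∅
  DF(b8)=∅
  DF(b9)=∅

DF(b2) = ["b2", "b6", "b8"]

Answer: ["b2", "b6", "b8"]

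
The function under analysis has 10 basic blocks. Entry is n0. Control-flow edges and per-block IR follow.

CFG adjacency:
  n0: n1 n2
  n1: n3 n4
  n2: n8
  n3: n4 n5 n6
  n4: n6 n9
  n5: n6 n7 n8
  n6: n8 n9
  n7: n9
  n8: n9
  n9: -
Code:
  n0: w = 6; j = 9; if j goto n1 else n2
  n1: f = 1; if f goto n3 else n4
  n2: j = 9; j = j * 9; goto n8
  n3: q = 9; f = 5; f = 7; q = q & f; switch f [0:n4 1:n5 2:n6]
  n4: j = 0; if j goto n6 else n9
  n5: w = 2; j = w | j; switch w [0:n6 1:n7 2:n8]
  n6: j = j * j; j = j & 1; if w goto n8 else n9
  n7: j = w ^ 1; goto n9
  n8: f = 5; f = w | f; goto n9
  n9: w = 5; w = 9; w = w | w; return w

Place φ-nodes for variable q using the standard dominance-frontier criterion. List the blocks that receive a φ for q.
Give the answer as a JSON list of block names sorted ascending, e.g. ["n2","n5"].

idom tree: n1←n0 n2←n0 n3←n1 n4←n1 n5←n3 n6←n1 n7←n5 n8←n0 n9←n0
Dom at joins:
  n4: preds {n1,n3}: {n0,n1} ∩ {n0,n1,n3} = {n0,n1}; idom=n1
  n6: preds {n3,n4,n5}: {n0,n1,n3} ∩ {n0,n1,n4} ∩ {n0,n1,n3,n5} = {n0,n1}; idom=n1
  n8: preds {n2,n5,n6}: {n0,n2} ∩ {n0,n1,n3,n5} ∩ {n0,n1,n6} = {n0}; idom=n0
  n9: preds {n4,n6,n7,n8}: {n0,n1,n4} ∩ {n0,n1,n6} ∩ {n0,n1,n3,n5,n7} ∩ {n0,n8} = {n0}; idom=n0

Frontier:
  join n4 pred n1: · stop@n1
  join n4 pred n3: n3 stop@n1
  join n6 pred n3: n3 stop@n1
  join n6 pred n4: n4 stop@n1
  join n6 pred n5: n5→n3 stop@n1
  join n8 pred n2: n2 stop@n0
  join n8 pred n5: n5→n3→n1 stop@n0
  join n8 pred n6: n6→n1 stop@n0
  join n9 pred n4: n4→n1 stop@n0
  join n9 pred n6: n6→n1 stop@n0
  join n9 pred n7: n7→n5→n3→n1 stop@n0
  join n9 pred n8: n8 stop@n0
  DF(n0)=∅
  DF(n1)={n8,n9}
  DF(n2)={n8}
  DF(n3)={n4,n6,n8,n9}
  DF(n4)={n6,n9}
  DF(n5)={n6,n8,n9}
  DF(n6)={n8,n9}
  DF(n7)={n9}
  DF(n8)={n9}
  DF(n9)=∅

φ for q: defs {n3}
  DF⁺ = {n4,n6,n8,n9}

Answer: ["n4", "n6", "n8", "n9"]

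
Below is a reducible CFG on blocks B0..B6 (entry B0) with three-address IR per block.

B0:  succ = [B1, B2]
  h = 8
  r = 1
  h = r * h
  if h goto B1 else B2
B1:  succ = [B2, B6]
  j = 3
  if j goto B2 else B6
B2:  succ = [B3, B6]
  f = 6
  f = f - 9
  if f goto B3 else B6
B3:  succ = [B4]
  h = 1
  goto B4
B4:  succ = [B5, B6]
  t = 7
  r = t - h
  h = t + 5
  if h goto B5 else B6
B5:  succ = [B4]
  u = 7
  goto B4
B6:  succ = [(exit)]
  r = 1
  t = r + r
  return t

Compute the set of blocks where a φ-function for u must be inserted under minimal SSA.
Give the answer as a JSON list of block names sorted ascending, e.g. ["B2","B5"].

idom tree: B1←B0 B2←B0 B3←B2 B4←B3 B5←B4 B6←B0
Dom∩ at merges:
  B2: preds {B0,B1}: {B0} ∩ {B0,B1} = {B0}; idom=B0
  B4: preds {B3,B5}: {B0,B2,B3} ∩ {B0,B2,B3,B4,B5} = {B0,B2,B3}; idom=B3
  B6: preds {B1,B2,B4}: {B0,B1} ∩ {B0,B2} ∩ {B0,B2,B3,B4} = {B0}; idom=B0

DF walk-up:
  B2←B0: walk · to B0
  B2←B1: walk B1 to B0
  B4←B3: walk · to B3
  B4←B5: walk B5→B4 to B3
  B6←B1: walk B1 to B0
  B6←B2: walk B2 to B0
  B6←B4: walk B4→B3→B2 to B0
  B0: DF=∅
  B1: DF={B2,B6}
  B2: DF={B6}
  B3: DF={B6}
  B4: DF={B4,B6}
  B5: DF={B4}
  B6: DF=∅

φ for u: defs {B5}
  DF⁺ = {B4,B6}

Answer: ["B4", "B6"]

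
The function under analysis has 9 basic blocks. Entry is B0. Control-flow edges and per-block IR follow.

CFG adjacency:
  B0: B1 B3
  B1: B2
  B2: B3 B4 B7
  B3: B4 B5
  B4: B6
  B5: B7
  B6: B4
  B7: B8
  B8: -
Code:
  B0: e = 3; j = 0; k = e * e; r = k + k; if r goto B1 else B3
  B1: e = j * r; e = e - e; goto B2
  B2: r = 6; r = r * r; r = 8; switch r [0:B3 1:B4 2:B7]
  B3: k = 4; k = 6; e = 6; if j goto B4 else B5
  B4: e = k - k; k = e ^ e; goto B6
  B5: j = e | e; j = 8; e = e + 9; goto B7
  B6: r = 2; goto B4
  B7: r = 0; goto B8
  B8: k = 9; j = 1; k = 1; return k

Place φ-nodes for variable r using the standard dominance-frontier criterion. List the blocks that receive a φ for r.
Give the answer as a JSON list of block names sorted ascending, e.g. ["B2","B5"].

idom tree: B1←B0 B2←B1 B3←B0 B4←B0 B5←B3 B6←B4 B7←B0 B8←B7
Join-block Dom:
  B3: preds {B0,B2}: {B0} ∩ {B0,B1,B2} = {B0}; idom=B0
  B4: preds {B2,B3,B6}: {B0,B1,B2} ∩ {B0,B3} ∩ {B0,B4,B6} = {B0}; idom=B0
  B7: preds {B2,B5}: {B0,B1,B2} ∩ {B0,B3,B5} = {B0}; idom=B0

DF derivation:
  join B3 pred B0: · stop@B0
  join B3 pred B2: B2→B1 stop@B0
  join B4 pred B2: B2→B1 stop@B0
  join B4 pred B3: B3 stop@B0
  join B4 pred B6: B6→B4 stop@B0
  join B7 pred B2: B2→B1 stop@B0
  join B7 pred B5: B5→B3 stop@B0
  DF(B0)=∅
  DF(B1)={B3,B4,B7}
  DF(B2)={B3,B4,B7}
  DF(B3)={B4,B7}
  DF(B4)={B4}
  DF(B5)={B7}
  DF(B6)={B4}
  DF(B7)=∅
  DF(B8)=∅

φ for r: defs {B0,B2,B6,B7}
  DF⁺ = {B3,B4,B7}

Answer: ["B3", "B4", "B7"]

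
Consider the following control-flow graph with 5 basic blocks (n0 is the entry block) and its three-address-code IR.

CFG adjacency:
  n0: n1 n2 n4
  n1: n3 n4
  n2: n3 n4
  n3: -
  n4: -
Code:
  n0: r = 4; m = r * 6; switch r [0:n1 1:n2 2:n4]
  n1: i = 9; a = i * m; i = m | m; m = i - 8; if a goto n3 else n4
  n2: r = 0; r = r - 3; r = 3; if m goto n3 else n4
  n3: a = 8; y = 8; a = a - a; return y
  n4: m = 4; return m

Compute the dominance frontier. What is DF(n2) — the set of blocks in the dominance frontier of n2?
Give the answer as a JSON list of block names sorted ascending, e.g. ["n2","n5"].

Answer: ["n3", "n4"]

Working:
idom tree: n1←n0 n2←n0 n3←n0 n4←n0
Join-block Dom:
  n3: preds {n1,n2}: {n0,n1} ∩ {n0,n2} = {n0}; idom=n0
  n4: preds {n0,n1,n2}: {n0} ∩ {n0,n1} ∩ {n0,n2} = {n0}; idom=n0

DF derivation:
  n3←n1: walk n1 to n0
  n3←n2: walk n2 to n0
  n4←n0: walk · to n0
  n4←n1: walk n1 to n0
  n4←n2: walk n2 to n0
  n0 → ∅
  n1 → {n3,n4}
  n2 → {n3,n4}
  n3 → ∅
  n4 → ∅

DF(n2) = ["n3", "n4"]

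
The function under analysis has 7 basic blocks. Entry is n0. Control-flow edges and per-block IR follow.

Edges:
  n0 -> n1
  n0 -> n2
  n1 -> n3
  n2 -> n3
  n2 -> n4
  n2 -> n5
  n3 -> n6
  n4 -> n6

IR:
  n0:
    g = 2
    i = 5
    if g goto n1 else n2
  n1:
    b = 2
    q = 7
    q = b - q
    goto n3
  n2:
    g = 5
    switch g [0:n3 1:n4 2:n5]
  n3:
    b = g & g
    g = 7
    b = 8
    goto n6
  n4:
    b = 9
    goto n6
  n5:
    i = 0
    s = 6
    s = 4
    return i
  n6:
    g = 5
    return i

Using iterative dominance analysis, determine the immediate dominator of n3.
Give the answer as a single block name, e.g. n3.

idom tree: n1←n0 n2←n0 n3←n0 n4←n2 n5←n2 n6←n0
Dom at joins:
  n3: preds {n1,n2}: {n0,n1} ∩ {n0,n2} = {n0}; idom=n0
  n6: preds {n3,n4}: {n0,n3} ∩ {n0,n2,n4} = {n0}; idom=n0

idom(n3) = n0

Answer: n0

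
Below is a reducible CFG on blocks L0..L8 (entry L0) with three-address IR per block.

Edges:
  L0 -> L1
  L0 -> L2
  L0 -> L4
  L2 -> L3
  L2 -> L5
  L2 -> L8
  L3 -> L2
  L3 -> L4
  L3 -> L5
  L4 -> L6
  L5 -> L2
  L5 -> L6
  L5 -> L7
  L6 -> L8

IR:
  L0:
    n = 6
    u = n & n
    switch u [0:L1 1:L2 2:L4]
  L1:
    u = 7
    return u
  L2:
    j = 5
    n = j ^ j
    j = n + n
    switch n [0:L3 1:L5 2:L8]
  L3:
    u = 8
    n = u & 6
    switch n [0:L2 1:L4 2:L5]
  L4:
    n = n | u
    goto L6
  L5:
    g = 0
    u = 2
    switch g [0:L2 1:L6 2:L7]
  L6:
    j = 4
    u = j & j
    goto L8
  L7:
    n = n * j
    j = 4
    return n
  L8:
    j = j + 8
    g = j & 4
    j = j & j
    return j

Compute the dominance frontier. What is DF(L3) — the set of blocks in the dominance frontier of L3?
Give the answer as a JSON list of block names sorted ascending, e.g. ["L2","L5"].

Answer: ["L2", "L4", "L5"]

Derivation:
idom tree: L1←L0 L2←L0 L3←L2 L4←L0 L5←L2 L6←L0 L7←L5 L8←L0
Dom∩ at merges:
  L2: preds {L0,L3,L5}: {L0} ∩ {L0,L2,L3} ∩ {L0,L2,L5} = {L0}; idom=L0
  L4: preds {L0,L3}: {L0} ∩ {L0,L2,L3} = {L0}; idom=L0
  L5: preds {L2,L3}: {L0,L2} ∩ {L0,L2,L3} = {L0,L2}; idom=L2
  L6: preds {L4,L5}: {L0,L4} ∩ {L0,L2,L5} = {L0}; idom=L0
  L8: preds {L2,L6}: {L0,L2} ∩ {L0,L6} = {L0}; idom=L0

DF derivation:
  join L2 pred L0: · stop@L0
  join L2 pred L3: L3→L2 stop@L0
  join L2 pred L5: L5→L2 stop@L0
  join L4 pred L0: · stop@L0
  join L4 pred L3: L3→L2 stop@L0
  join L5 pred L2: · stop@L2
  join L5 pred L3: L3 stop@L2
  join L6 pred L4: L4 stop@L0
  join L6 pred L5: L5→L2 stop@L0
  join L8 pred L2: L2 stop@L0
  join L8 pred L6: L6 stop@L0
  L0: DF=∅
  L1: DF=∅
  L2: DF={L2,L4,L6,L8}
  L3: DF={L2,L4,L5}
  L4: DF={L6}
  L5: DF={L2,L6}
  L6: DF={L8}
  L7: DF=∅
  L8: DF=∅

DF(L3) = ["L2", "L4", "L5"]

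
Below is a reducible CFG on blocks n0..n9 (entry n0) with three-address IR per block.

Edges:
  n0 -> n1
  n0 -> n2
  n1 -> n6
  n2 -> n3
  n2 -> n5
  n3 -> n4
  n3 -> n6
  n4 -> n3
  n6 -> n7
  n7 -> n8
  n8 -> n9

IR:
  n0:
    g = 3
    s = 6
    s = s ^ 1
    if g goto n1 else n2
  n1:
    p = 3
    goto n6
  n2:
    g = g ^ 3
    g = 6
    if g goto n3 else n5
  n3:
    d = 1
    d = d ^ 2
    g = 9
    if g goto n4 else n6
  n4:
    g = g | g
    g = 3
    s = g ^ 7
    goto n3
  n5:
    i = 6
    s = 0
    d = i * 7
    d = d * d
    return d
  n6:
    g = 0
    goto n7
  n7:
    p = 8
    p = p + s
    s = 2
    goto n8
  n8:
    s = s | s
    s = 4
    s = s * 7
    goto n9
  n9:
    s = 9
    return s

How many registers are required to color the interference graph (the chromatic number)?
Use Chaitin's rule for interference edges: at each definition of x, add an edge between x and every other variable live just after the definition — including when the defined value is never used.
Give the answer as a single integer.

Block summaries:
  n0: def={g,s} ue=∅
  n1: def={p} ue=∅
  n2: def={g} ue={g}
  n3: def={d,g} ue=∅
  n4: def={g,s} ue={g}
  n5: def={d,i,s} ue=∅
  n6: def={g} ue=∅
  n7: def={p,s} ue={s}
  n8: def={s} ue={s}
  n9: def={s} ue=∅

Liveness:
  n0: in=∅ out={g,s}
  n1: in={s} out={s}
  n2: in={g,s} out={s}
  n3: in={s} out={g,s}
  n4: in={g} out={s}
  n5: in=∅ out=∅
  n6: in={s} out={s}
  n7: in={s} out={s}
  n8: in={s} out=∅
  n9: in=∅ out=∅

Conflict graph:
  d: {s}
  g: {s}
  i: {s}
  p: {s}
  s: {d,g,i,p}

Colouring:
  clique {d,s} ⇒ need ≥ 2
  assign d→r1 g→r1 i→r1 p→r1 s→r0 — no edge inside a register ⇒ χ ≤ 2
  χ = 2

Answer: 2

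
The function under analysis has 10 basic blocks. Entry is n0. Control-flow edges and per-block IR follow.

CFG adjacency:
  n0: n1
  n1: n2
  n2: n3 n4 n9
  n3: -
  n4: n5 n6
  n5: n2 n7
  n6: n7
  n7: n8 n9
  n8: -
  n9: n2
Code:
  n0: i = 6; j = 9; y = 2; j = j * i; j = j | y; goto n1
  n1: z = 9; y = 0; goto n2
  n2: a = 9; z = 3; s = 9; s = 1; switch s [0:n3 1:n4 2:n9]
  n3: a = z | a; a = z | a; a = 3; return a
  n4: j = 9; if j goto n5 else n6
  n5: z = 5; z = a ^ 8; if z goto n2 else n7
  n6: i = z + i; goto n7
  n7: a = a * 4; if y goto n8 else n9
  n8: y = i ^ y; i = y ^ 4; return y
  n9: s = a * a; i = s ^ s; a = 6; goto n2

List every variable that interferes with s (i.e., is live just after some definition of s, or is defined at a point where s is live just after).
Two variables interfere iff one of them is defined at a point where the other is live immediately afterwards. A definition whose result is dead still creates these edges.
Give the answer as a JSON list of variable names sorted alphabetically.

def/use:
  n0 def {i,j,y} use ∅
  n1 def {y,z} use ∅
  n2 def {a,s,z} use ∅
  n3 def {a} use {a,z}
  n4 def {j} use ∅
  n5 def {z} use {a}
  n6 def {i} use {i,z}
  n7 def {a} use {a,y}
  n8 def {i,y} use {i,y}
  n9 def {a,i,s} use {a}

Liveness:
  live n0: ∅→{i}
  live n1: {i}→{i,y}
  live n2: {i,y}→{a,i,y,z}
  live n3: {a,z}→∅
  live n4: {a,i,y,z}→{a,i,y,z}
  live n5: {a,i,y}→{a,i,y}
  live n6: {a,i,y,z}→{a,i,y}
  live n7: {a,i,y}→{a,i,y}
  live n8: {i,y}→∅
  live n9: {a,y}→{i,y}

Interference:
  a: {i,j,s,y,z}
  i: {a,j,s,y,z}
  j: {a,i,y,z}
  s: {a,i,y,z}
  y: {a,i,j,s,z}
  z: {a,i,j,s,y}

N(s) = ["a", "i", "y", "z"]

Answer: ["a", "i", "y", "z"]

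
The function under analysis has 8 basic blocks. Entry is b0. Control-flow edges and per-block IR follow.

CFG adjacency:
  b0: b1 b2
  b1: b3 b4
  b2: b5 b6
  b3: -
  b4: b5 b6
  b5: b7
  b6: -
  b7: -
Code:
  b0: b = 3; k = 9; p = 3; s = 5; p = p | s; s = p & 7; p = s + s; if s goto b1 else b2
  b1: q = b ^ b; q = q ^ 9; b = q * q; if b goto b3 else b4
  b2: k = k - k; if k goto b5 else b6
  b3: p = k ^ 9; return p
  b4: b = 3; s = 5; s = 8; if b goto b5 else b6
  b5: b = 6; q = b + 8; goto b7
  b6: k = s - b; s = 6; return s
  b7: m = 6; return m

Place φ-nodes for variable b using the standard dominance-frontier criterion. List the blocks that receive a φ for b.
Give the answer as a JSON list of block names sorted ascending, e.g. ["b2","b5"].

idom tree: b1←b0 b2←b0 b3←b1 b4←b1 b5←b0 b6←b0 b7←b5
Join-block Dom:
  b5: preds {b2,b4}: {b0,b2} ∩ {b0,b1,b4} = {b0}; idom=b0
  b6: preds {b2,b4}: {b0,b2} ∩ {b0,b1,b4} = {b0}; idom=b0

Frontier:
  join b5 pred b2: b2 stop@b0
  join b5 pred b4: b4→b1 stop@b0
  join b6 pred b2: b2 stop@b0
  join b6 pred b4: b4→b1 stop@b0
  DF(b0)=∅
  DF(b1)={b5,b6}
  DF(b2)={b5,b6}
  DF(b3)=∅
  DF(b4)={b5,b6}
  DF(b5)=∅
  DF(b6)=∅
  DF(b7)=∅

φ for b: defs {b0,b1,b4,b5}
  DF⁺ = {b5,b6}

Answer: ["b5", "b6"]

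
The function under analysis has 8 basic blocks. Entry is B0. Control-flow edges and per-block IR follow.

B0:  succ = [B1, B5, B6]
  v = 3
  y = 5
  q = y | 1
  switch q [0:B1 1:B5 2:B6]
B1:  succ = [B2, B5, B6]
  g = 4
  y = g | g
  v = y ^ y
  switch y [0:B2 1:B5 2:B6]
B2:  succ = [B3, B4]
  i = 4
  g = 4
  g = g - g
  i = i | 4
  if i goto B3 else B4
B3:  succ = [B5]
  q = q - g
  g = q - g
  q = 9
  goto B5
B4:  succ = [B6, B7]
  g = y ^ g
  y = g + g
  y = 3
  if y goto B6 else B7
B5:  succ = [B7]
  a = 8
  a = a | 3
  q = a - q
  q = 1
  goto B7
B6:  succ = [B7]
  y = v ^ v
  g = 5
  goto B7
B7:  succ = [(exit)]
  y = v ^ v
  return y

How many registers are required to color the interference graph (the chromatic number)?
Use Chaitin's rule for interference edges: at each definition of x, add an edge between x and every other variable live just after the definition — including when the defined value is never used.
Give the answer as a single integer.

Per-block:
  B0: def={q,v,y} ue=∅
  B1: def={g,v,y} ue=∅
  B2: def={g,i} ue=∅
  B3: def={g,q} ue={g,q}
  B4: def={g,y} ue={g,y}
  B5: def={a,q} ue={q}
  B6: def={g,y} ue={v}
  B7: def={y} ue={v}

Live sets:
  live B0: ∅→{q,v}
  live B1: {q}→{q,v,y}
  live B2: {q,v,y}→{g,q,v,y}
  live B3: {g,q,v}→{q,v}
  live B4: {g,v,y}→{v}
  live B5: {q,v}→{v}
  live B6: {v}→{v}
  live B7: {v}→∅

Conflict graph:
  a: {q,v}
  g: {i,q,v,y}
  i: {g,q,v,y}
  q: {a,g,i,v,y}
  v: {a,g,i,q,y}
  y: {g,i,q,v}

Chromatic number:
  {g,i,q,v,y} pairwise interfere (5-clique) ⇒ χ ≥ 5
  assign a→r2 g→r2 i→r3 q→r0 v→r1 y→r4 — no edge inside a register ⇒ χ ≤ 5
  χ = 5

Answer: 5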